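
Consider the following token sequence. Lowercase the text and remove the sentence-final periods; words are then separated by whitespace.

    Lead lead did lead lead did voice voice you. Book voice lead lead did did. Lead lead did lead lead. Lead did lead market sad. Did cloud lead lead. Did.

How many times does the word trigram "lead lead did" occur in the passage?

Scanning the 28 overlapping trigram windows for "lead lead did":
  position 1–3: lead lead did
  position 4–6: lead lead did
  position 12–14: lead lead did
  position 16–18: lead lead did
  position 20–22: lead lead did
  position 28–30: lead lead did

6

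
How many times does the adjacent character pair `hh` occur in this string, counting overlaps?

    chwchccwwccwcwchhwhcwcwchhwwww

Sliding a length-2 window over the 30 characters (29 positions):
  position 16–17: hh
  position 25–26: hh

2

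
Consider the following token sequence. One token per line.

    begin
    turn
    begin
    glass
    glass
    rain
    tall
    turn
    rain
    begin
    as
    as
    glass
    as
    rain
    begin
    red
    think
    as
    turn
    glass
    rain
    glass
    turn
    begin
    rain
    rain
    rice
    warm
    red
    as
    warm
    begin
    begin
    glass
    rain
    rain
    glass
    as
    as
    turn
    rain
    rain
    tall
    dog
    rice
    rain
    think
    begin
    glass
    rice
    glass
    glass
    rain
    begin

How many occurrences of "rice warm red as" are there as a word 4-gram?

1

Scanning the 52 overlapping 4-gram windows for "rice warm red as":
  position 28–31: rice warm red as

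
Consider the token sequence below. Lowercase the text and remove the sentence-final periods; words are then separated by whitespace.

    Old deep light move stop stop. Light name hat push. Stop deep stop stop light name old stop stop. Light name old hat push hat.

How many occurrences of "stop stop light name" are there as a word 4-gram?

3

Scanning the 22 overlapping 4-gram windows for "stop stop light name":
  position 5–8: stop stop light name
  position 13–16: stop stop light name
  position 18–21: stop stop light name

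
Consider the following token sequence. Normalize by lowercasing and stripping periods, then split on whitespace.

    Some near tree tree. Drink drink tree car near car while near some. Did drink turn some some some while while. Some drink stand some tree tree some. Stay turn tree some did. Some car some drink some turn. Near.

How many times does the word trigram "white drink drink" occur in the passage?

Scanning the 38 overlapping trigram windows for "white drink drink":
  (none found)

0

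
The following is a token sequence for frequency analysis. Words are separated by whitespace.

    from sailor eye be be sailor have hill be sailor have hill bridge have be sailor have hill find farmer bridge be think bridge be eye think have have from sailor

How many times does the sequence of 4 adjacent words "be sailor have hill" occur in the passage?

3

Scanning the 28 overlapping 4-gram windows for "be sailor have hill":
  position 5–8: be sailor have hill
  position 9–12: be sailor have hill
  position 15–18: be sailor have hill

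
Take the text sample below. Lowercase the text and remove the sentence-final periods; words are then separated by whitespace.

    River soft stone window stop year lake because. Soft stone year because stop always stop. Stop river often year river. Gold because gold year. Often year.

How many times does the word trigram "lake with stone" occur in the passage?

0

Scanning the 24 overlapping trigram windows for "lake with stone":
  (none found)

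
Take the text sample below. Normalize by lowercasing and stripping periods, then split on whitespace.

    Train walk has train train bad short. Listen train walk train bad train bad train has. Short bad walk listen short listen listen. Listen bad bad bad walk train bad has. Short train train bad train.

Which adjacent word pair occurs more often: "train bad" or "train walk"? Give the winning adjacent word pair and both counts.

"train bad" (5 vs 2)

"train bad": 5 occurrences
"train walk": 2 occurrences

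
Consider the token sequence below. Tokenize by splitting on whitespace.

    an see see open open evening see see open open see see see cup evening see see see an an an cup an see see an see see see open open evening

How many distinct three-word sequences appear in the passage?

19

32 tokens → 30 trigram windows in total.
Repeated trigrams (each contributes count−1 duplicates):
  an see see: 3
  see open open: 3
  see see open: 3
  see see see: 3
  evening see see: 2
  open open evening: 2
  see see an: 2
11 duplicate windows → 30 − 11 = 19 distinct.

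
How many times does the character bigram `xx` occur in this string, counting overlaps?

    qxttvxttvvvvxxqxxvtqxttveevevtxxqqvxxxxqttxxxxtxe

9

Sliding a length-2 window over the 49 characters (48 positions):
  position 13–14: xx
  position 16–17: xx
  position 31–32: xx
  position 36–37: xx
  position 37–38: xx
  position 38–39: xx
  position 43–44: xx
  position 44–45: xx
  position 45–46: xx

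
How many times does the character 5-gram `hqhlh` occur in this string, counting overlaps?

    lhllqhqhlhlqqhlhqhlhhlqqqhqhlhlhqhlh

4

Sliding a length-5 window over the 36 characters (32 positions):
  position 6–10: hqhlh
  position 16–20: hqhlh
  position 26–30: hqhlh
  position 32–36: hqhlh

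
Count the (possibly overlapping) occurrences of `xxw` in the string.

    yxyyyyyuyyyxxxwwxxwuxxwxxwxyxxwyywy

Sliding a length-3 window over the 35 characters (33 positions):
  position 13–15: xxw
  position 17–19: xxw
  position 21–23: xxw
  position 24–26: xxw
  position 29–31: xxw

5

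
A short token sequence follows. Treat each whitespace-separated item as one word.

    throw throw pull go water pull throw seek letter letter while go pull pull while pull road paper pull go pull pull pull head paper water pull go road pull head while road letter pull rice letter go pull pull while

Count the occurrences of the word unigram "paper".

2

Scanning the 41 tokens for "paper":
  position 18: paper
  position 25: paper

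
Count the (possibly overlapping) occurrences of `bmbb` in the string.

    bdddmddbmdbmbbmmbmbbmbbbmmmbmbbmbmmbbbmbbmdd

5

Sliding a length-4 window over the 44 characters (41 positions):
  position 11–14: bmbb
  position 17–20: bmbb
  position 20–23: bmbb
  position 28–31: bmbb
  position 38–41: bmbb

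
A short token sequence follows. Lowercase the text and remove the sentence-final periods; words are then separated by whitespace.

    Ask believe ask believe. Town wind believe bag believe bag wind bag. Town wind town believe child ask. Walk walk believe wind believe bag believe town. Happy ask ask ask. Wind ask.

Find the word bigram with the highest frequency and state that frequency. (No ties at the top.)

"believe bag", 3 times

Bigram frequencies (highest first):
  believe bag: 3
  ask believe: 2
  believe town: 2
  town wind: 2
  wind believe: 2
  bag believe: 2
  … (17 more, each ≤ 2)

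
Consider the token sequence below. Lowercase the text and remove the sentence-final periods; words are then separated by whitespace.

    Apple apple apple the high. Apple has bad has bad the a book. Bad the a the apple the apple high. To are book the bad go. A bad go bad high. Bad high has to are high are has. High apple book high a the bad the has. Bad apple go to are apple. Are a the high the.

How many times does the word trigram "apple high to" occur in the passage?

1

Scanning the 58 overlapping trigram windows for "apple high to":
  position 20–22: apple high to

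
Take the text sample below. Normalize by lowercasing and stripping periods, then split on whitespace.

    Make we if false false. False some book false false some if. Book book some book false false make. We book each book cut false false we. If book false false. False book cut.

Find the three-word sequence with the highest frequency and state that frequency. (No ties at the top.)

Trigram frequencies (highest first):
  book false false: 3
  false false false: 2
  false false some: 2
  some book false: 2
  make we if: 1
  we if false: 1
  … (21 more, each ≤ 1)

"book false false", 3 times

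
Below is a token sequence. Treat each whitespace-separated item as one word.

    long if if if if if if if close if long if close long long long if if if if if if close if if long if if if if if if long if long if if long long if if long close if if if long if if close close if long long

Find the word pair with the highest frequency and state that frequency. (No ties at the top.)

"if if", 22 times

Bigram frequencies (highest first):
  if if: 22
  long if: 8
  if long: 8
  if close: 4
  close if: 4
  long long: 4
  … (3 more, each ≤ 1)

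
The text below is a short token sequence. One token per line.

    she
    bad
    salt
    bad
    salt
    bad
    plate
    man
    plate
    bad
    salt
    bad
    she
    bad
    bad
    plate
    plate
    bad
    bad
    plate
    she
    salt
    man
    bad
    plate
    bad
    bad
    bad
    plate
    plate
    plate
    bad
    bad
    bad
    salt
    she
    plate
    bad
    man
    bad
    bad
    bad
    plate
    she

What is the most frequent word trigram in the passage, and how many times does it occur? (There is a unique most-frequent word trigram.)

"bad bad plate", 4 times

Trigram frequencies (highest first):
  bad bad plate: 4
  bad salt bad: 3
  plate bad bad: 3
  bad bad bad: 3
  bad plate plate: 2
  plate plate bad: 2
  … (24 more, each ≤ 2)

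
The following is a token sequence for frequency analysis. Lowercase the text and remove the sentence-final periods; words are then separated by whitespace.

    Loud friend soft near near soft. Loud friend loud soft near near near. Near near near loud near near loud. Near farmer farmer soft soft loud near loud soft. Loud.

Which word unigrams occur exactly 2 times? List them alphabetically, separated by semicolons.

Unigram counts meeting the condition (exactly 2 times):
  farmer: 2
  friend: 2

farmer; friend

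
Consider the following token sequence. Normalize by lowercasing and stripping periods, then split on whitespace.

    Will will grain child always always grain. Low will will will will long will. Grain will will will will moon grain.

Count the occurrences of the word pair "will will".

7

Scanning the 20 overlapping bigram windows for "will will":
  position 1–2: will will
  position 9–10: will will
  position 10–11: will will
  position 11–12: will will
  position 16–17: will will
  position 17–18: will will
  position 18–19: will will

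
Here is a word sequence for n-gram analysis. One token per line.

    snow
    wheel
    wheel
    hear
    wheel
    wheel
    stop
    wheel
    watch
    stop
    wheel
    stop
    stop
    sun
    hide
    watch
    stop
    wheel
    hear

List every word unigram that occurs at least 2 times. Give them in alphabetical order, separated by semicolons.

hear; stop; watch; wheel

Unigram counts meeting the condition (at least 2 times):
  hear: 2
  stop: 5
  watch: 2
  wheel: 7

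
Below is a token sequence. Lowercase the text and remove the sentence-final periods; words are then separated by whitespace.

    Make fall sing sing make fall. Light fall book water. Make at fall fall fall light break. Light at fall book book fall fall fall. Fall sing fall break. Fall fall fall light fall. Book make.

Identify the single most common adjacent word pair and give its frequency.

Bigram frequencies (highest first):
  fall fall: 7
  fall light: 3
  fall book: 3
  make fall: 2
  fall sing: 2
  light fall: 2
  … (15 more, each ≤ 2)

"fall fall", 7 times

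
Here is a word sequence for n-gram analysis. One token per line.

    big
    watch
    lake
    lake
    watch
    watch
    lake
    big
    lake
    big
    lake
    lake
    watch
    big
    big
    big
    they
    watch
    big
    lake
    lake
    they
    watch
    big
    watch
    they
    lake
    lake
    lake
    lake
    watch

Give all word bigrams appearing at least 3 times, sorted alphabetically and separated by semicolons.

Bigram counts meeting the condition (at least 3 times):
  big lake: 3
  lake lake: 6
  lake watch: 3
  watch big: 3

big lake; lake lake; lake watch; watch big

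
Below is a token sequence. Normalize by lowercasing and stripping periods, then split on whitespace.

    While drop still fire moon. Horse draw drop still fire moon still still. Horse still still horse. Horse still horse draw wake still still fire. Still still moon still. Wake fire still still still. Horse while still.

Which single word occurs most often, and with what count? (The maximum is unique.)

Unigram frequencies (highest first):
  still: 16
  horse: 6
  fire: 4
  moon: 3
  while: 2
  drop: 2
  … (2 more, each ≤ 2)

"still", 16 times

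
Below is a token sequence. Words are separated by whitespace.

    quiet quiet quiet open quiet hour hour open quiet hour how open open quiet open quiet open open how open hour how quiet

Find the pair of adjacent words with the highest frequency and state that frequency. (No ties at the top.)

Bigram frequencies (highest first):
  open quiet: 4
  quiet open: 3
  quiet quiet: 2
  quiet hour: 2
  hour how: 2
  how open: 2
  … (6 more, each ≤ 2)

"open quiet", 4 times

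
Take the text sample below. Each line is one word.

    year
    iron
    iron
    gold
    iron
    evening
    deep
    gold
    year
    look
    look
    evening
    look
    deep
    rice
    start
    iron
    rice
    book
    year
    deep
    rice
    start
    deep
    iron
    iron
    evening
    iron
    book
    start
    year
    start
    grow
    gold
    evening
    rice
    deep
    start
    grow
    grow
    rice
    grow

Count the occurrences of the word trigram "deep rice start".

Scanning the 40 overlapping trigram windows for "deep rice start":
  position 14–16: deep rice start
  position 21–23: deep rice start

2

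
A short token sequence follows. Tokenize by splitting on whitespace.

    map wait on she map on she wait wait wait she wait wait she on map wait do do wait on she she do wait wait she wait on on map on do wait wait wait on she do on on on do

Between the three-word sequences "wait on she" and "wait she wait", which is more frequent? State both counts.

"wait on she" (3 vs 2)

"wait on she": 3 occurrences
"wait she wait": 2 occurrences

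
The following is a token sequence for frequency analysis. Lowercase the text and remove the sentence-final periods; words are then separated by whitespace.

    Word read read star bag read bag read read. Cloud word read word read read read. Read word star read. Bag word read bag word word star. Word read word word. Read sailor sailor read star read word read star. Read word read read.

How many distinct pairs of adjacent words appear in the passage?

17

44 tokens → 43 bigram windows in total.
Repeated bigrams (each contributes count−1 duplicates):
  word read: 8
  read read: 6
  read word: 5
  read bag: 3
  read star: 3
  star read: 3
  bag read: 2
  bag word: 2
  … (2 more repeated)
26 duplicate windows → 43 − 26 = 17 distinct.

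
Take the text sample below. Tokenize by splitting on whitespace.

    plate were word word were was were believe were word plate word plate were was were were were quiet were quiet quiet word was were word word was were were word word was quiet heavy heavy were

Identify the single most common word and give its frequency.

"were", 13 times

Unigram frequencies (highest first):
  were: 13
  word: 9
  was: 5
  quiet: 4
  plate: 3
  heavy: 2
  … (1 more, each ≤ 1)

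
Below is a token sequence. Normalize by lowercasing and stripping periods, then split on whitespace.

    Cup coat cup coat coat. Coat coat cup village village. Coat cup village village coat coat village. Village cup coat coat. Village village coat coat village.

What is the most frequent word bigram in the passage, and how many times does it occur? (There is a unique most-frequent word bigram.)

"coat coat", 6 times

Bigram frequencies (highest first):
  coat coat: 6
  village village: 4
  cup coat: 3
  coat cup: 3
  village coat: 3
  coat village: 3
  … (2 more, each ≤ 2)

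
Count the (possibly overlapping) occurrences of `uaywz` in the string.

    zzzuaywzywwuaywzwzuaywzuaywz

Sliding a length-5 window over the 28 characters (24 positions):
  position 4–8: uaywz
  position 12–16: uaywz
  position 19–23: uaywz
  position 24–28: uaywz

4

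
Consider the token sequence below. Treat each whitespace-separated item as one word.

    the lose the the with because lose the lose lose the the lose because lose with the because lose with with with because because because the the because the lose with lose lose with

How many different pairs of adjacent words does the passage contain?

15

34 tokens → 33 bigram windows in total.
Repeated bigrams (each contributes count−1 duplicates):
  lose with: 4
  the lose: 4
  because lose: 3
  lose the: 3
  the the: 3
  because because: 2
  because the: 2
  lose lose: 2
  … (3 more repeated)
18 duplicate windows → 33 − 18 = 15 distinct.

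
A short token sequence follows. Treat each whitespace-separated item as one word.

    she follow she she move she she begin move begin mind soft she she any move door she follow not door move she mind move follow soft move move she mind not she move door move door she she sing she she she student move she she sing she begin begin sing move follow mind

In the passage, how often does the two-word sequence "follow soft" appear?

Scanning the 54 overlapping bigram windows for "follow soft":
  position 26–27: follow soft

1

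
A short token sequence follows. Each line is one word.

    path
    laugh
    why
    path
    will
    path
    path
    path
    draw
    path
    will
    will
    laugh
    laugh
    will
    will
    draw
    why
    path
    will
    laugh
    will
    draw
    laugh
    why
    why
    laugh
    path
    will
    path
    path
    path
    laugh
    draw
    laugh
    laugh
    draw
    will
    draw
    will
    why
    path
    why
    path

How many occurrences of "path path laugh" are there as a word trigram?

Scanning the 42 overlapping trigram windows for "path path laugh":
  position 31–33: path path laugh

1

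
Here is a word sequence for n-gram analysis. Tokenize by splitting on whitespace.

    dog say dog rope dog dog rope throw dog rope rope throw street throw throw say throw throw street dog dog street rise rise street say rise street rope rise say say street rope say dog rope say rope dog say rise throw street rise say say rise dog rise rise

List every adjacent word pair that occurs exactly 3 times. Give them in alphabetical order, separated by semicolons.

Bigram counts meeting the condition (exactly 3 times):
  say rise: 3
  throw street: 3

say rise; throw street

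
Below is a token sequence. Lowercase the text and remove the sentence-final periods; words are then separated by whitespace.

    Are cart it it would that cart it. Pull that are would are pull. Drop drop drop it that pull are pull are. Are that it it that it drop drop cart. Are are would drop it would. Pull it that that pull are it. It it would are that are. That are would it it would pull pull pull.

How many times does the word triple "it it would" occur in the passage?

Scanning the 58 overlapping trigram windows for "it it would":
  position 3–5: it it would
  position 46–48: it it would
  position 55–57: it it would

3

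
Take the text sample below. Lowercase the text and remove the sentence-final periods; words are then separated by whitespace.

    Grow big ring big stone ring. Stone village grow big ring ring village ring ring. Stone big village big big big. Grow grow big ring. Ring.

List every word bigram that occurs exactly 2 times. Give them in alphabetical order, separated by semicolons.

Bigram counts meeting the condition (exactly 2 times):
  big big: 2
  ring stone: 2

big big; ring stone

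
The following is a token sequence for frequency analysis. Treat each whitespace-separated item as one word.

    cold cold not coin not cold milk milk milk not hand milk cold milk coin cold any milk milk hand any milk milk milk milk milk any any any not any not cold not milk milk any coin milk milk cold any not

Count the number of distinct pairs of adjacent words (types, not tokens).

24

43 tokens → 42 bigram windows in total.
Repeated bigrams (each contributes count−1 duplicates):
  milk milk: 9
  any not: 3
  any any: 2
  any milk: 2
  cold any: 2
  cold milk: 2
  cold not: 2
  milk any: 2
  … (2 more repeated)
18 duplicate windows → 42 − 18 = 24 distinct.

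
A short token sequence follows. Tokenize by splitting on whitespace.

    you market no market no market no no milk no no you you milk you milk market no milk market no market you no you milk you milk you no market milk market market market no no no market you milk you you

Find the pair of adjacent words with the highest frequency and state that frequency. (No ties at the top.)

"market no", 6 times

Bigram frequencies (highest first):
  market no: 6
  no market: 5
  you milk: 5
  no no: 4
  milk you: 4
  milk market: 3
  … (9 more, each ≤ 2)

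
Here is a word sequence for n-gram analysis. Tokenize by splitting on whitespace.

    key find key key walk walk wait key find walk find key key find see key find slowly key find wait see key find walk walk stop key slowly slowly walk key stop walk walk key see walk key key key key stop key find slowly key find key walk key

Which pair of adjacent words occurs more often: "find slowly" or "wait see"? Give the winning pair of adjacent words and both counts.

"find slowly": 2 occurrences
"wait see": 1 occurrence

"find slowly" (2 vs 1)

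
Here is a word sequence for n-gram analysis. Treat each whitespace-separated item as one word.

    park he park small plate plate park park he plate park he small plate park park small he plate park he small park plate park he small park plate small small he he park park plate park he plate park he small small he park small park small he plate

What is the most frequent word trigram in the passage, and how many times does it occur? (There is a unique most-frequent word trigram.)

Trigram frequencies (highest first):
  plate park he: 5
  park he small: 4
  he plate park: 3
  he park small: 2
  plate park park: 2
  park he plate: 2
  … (24 more, each ≤ 2)

"plate park he", 5 times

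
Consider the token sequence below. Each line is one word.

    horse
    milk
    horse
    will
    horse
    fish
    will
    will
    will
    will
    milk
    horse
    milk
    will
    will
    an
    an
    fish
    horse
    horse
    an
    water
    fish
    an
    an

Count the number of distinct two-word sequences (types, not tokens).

18

25 tokens → 24 bigram windows in total.
Repeated bigrams (each contributes count−1 duplicates):
  will will: 4
  an an: 2
  horse milk: 2
  milk horse: 2
6 duplicate windows → 24 − 6 = 18 distinct.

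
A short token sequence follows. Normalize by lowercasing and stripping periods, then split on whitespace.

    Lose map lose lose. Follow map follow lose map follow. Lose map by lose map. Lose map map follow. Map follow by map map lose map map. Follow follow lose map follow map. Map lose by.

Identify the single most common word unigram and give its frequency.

"map", 15 times

Unigram frequencies (highest first):
  map: 15
  lose: 10
  follow: 8
  by: 3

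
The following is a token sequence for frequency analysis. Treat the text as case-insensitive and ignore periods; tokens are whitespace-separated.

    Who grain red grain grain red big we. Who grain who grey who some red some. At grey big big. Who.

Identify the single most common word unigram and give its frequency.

"who", 5 times

Unigram frequencies (highest first):
  who: 5
  grain: 4
  red: 3
  big: 3
  grey: 2
  some: 2
  … (2 more, each ≤ 1)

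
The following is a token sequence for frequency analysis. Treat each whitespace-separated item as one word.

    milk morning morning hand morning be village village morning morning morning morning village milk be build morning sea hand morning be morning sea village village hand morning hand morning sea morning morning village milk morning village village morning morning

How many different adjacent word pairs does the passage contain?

39 tokens → 38 bigram windows in total.
Repeated bigrams (each contributes count−1 duplicates):
  morning morning: 6
  hand morning: 4
  morning sea: 3
  morning village: 3
  village village: 3
  milk morning: 2
  morning be: 2
  morning hand: 2
  … (2 more repeated)
19 duplicate windows → 38 − 19 = 19 distinct.

19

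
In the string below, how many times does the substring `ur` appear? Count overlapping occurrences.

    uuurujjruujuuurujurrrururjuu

5

Sliding a length-2 window over the 28 characters (27 positions):
  position 3–4: ur
  position 14–15: ur
  position 18–19: ur
  position 22–23: ur
  position 24–25: ur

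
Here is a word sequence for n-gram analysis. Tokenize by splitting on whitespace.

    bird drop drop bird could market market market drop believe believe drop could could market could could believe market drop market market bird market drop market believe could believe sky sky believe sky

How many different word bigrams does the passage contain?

23

33 tokens → 32 bigram windows in total.
Repeated bigrams (each contributes count−1 duplicates):
  market drop: 3
  market market: 3
  believe sky: 2
  could believe: 2
  could could: 2
  could market: 2
  drop market: 2
9 duplicate windows → 32 − 9 = 23 distinct.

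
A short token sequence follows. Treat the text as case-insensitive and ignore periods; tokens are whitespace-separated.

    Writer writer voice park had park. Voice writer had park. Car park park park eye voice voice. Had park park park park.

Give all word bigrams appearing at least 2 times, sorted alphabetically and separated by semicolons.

Bigram counts meeting the condition (at least 2 times):
  had park: 3
  park park: 5

had park; park park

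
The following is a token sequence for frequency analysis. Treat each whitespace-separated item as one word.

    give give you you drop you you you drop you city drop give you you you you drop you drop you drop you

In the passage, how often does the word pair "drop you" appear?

Scanning the 22 overlapping bigram windows for "drop you":
  position 5–6: drop you
  position 9–10: drop you
  position 18–19: drop you
  position 20–21: drop you
  position 22–23: drop you

5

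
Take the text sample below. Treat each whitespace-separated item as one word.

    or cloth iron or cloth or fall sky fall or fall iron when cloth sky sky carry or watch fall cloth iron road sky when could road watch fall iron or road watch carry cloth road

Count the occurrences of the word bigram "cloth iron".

Scanning the 35 overlapping bigram windows for "cloth iron":
  position 2–3: cloth iron
  position 21–22: cloth iron

2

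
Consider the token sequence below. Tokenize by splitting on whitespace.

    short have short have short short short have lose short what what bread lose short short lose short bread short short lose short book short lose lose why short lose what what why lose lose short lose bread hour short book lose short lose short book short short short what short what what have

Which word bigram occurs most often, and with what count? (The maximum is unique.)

Bigram frequencies (highest first):
  lose short: 7
  short short: 6
  short lose: 6
  short have: 3
  short what: 3
  what what: 3
  … (20 more, each ≤ 3)

"lose short", 7 times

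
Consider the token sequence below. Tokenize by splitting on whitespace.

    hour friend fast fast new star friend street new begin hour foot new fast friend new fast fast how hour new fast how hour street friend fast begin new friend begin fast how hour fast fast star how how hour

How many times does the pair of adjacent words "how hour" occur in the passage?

4

Scanning the 39 overlapping bigram windows for "how hour":
  position 19–20: how hour
  position 23–24: how hour
  position 33–34: how hour
  position 39–40: how hour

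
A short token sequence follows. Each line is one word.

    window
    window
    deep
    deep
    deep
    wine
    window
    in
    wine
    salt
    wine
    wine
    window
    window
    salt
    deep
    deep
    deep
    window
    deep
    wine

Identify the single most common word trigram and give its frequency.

Trigram frequencies (highest first):
  deep deep deep: 2
  window window deep: 1
  window deep deep: 1
  deep deep wine: 1
  deep wine window: 1
  wine window in: 1
  … (12 more, each ≤ 1)

"deep deep deep", 2 times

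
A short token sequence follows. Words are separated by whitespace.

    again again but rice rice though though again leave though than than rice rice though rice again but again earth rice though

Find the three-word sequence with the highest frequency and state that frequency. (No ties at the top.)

Trigram frequencies (highest first):
  rice rice though: 2
  again again but: 1
  again but rice: 1
  but rice rice: 1
  rice though though: 1
  though though again: 1
  … (13 more, each ≤ 1)

"rice rice though", 2 times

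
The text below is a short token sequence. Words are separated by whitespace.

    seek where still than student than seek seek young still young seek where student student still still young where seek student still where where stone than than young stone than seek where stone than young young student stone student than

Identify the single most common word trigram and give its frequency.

"where stone than", 2 times

Trigram frequencies (highest first):
  where stone than: 2
  seek where still: 1
  where still than: 1
  still than student: 1
  than student than: 1
  student than seek: 1
  … (31 more, each ≤ 1)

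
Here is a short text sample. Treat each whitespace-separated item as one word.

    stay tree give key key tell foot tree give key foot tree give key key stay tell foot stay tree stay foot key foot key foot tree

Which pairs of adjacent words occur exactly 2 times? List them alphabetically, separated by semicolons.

foot key; key key; stay tree; tell foot

Bigram counts meeting the condition (exactly 2 times):
  foot key: 2
  key key: 2
  stay tree: 2
  tell foot: 2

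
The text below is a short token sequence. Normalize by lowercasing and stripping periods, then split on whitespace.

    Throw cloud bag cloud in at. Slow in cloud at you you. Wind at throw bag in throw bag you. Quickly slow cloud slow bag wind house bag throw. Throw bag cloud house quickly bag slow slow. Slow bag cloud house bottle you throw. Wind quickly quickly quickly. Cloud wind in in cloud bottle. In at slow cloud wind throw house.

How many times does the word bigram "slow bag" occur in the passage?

Scanning the 60 overlapping bigram windows for "slow bag":
  position 24–25: slow bag
  position 38–39: slow bag

2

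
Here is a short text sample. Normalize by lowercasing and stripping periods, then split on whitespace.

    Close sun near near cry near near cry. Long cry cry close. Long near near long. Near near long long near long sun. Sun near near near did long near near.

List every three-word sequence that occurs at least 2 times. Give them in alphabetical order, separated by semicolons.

long near near; near near cry; near near long; sun near near

Trigram counts meeting the condition (at least 2 times):
  long near near: 3
  near near cry: 2
  near near long: 2
  sun near near: 2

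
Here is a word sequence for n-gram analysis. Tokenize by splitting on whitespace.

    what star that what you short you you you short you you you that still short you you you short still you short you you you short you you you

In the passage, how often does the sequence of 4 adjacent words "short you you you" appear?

5

Scanning the 27 overlapping 4-gram windows for "short you you you":
  position 6–9: short you you you
  position 10–13: short you you you
  position 16–19: short you you you
  position 23–26: short you you you
  position 27–30: short you you you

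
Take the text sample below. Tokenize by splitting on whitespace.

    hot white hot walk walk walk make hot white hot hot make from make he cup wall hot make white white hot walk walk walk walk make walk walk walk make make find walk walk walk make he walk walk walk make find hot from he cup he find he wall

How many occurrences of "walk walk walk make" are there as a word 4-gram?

5

Scanning the 48 overlapping 4-gram windows for "walk walk walk make":
  position 4–7: walk walk walk make
  position 24–27: walk walk walk make
  position 28–31: walk walk walk make
  position 34–37: walk walk walk make
  position 39–42: walk walk walk make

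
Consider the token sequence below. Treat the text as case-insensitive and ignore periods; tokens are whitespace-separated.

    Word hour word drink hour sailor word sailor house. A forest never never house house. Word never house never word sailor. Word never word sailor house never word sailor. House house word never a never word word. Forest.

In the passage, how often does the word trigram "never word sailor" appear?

3

Scanning the 36 overlapping trigram windows for "never word sailor":
  position 19–21: never word sailor
  position 23–25: never word sailor
  position 27–29: never word sailor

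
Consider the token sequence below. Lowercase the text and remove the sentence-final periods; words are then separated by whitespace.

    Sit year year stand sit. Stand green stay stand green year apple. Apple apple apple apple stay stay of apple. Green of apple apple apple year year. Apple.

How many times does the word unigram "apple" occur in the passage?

10

Scanning the 28 tokens for "apple":
  position 12: apple
  position 13: apple
  position 14: apple
  position 15: apple
  position 16: apple
  position 20: apple
  position 23: apple
  position 24: apple
  position 25: apple
  position 28: apple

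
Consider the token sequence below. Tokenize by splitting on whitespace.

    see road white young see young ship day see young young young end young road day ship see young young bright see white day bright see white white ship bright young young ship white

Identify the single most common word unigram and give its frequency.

"young", 10 times

Unigram frequencies (highest first):
  young: 10
  see: 6
  white: 5
  ship: 4
  day: 3
  bright: 3
  … (2 more, each ≤ 2)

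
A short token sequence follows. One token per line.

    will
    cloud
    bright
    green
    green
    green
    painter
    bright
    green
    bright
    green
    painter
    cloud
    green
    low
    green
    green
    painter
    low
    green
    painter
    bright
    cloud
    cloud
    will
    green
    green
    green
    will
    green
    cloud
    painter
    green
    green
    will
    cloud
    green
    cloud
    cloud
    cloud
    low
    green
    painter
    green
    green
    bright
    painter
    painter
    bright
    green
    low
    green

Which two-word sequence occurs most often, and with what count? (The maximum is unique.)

Bigram frequencies (highest first):
  green green: 7
  green painter: 5
  bright green: 4
  low green: 4
  painter bright: 3
  cloud cloud: 3
  … (17 more, each ≤ 2)

"green green", 7 times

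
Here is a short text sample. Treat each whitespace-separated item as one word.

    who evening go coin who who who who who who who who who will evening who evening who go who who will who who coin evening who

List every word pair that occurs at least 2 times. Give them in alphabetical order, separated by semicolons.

evening who; who evening; who who; who will

Bigram counts meeting the condition (at least 2 times):
  evening who: 3
  who evening: 2
  who who: 10
  who will: 2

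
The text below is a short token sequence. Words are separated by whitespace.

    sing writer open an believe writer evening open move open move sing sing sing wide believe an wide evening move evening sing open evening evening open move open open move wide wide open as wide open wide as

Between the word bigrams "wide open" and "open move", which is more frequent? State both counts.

"wide open": 2 occurrences
"open move": 4 occurrences

"open move" (4 vs 2)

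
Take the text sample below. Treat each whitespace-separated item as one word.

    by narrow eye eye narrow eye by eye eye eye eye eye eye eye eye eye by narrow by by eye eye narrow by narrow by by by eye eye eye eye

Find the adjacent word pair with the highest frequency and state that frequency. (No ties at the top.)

Bigram frequencies (highest first):
  eye eye: 13
  by narrow: 3
  by eye: 3
  narrow by: 3
  by by: 3
  narrow eye: 2
  … (2 more, each ≤ 2)

"eye eye", 13 times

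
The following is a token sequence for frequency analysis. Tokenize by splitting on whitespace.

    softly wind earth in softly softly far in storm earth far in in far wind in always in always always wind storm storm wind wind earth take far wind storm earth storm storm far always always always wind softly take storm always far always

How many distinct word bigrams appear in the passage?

44 tokens → 43 bigram windows in total.
Repeated bigrams (each contributes count−1 duplicates):
  always always: 3
  always wind: 2
  far always: 2
  far in: 2
  far wind: 2
  in always: 2
  storm earth: 2
  storm storm: 2
  … (2 more repeated)
11 duplicate windows → 43 − 11 = 32 distinct.

32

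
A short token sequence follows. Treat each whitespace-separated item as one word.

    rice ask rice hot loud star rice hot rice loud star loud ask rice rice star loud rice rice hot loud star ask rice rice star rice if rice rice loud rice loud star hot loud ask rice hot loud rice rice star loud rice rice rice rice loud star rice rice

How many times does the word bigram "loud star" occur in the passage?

5

Scanning the 51 overlapping bigram windows for "loud star":
  position 5–6: loud star
  position 10–11: loud star
  position 21–22: loud star
  position 33–34: loud star
  position 49–50: loud star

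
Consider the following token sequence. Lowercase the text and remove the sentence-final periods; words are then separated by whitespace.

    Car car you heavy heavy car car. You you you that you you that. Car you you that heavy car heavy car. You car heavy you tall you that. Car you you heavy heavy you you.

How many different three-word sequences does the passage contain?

36 tokens → 34 trigram windows in total.
Repeated trigrams (each contributes count−1 duplicates):
  car you you: 3
  you you that: 3
  car car you: 2
  that car you: 2
  you heavy heavy: 2
  you that car: 2
8 duplicate windows → 34 − 8 = 26 distinct.

26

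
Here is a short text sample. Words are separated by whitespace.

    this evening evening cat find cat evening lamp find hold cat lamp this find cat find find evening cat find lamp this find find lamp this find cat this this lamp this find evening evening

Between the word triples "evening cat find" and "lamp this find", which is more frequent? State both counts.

"lamp this find" (4 vs 2)

"evening cat find": 2 occurrences
"lamp this find": 4 occurrences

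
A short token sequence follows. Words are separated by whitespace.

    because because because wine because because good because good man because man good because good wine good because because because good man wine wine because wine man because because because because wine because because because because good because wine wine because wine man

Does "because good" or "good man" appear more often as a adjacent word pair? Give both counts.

"because good": 5 occurrences
"good man": 2 occurrences

"because good" (5 vs 2)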